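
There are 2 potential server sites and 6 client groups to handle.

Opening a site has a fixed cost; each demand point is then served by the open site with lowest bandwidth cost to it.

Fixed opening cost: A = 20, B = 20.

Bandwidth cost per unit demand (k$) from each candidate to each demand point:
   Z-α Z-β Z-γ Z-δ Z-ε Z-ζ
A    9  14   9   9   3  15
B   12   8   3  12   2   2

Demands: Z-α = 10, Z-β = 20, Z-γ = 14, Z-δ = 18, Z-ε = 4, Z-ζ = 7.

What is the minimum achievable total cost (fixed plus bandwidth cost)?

Open {A, B}: assign each demand point to its cheapest open site.
  Z-α→A 10×9=90, Z-β→B 20×8=160, Z-γ→B 14×3=42, Z-δ→A 18×9=162, Z-ε→B 4×2=8, Z-ζ→B 7×2=14
  bandwidth cost 476, fixed 40 → total 516.
Compare {B}: bandwidth cost 560 + fixed 20 = 580.
Compare {A}: bandwidth cost 775 + fixed 20 = 795.

516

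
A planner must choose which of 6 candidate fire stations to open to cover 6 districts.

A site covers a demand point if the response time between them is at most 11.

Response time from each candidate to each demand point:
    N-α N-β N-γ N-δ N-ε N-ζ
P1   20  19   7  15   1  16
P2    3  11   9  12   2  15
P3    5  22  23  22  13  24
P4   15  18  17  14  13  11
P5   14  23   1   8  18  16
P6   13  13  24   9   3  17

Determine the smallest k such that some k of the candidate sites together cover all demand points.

Coverage sets (demand points within 11 of each site):
  P1: {N-γ, N-ε}
  P2: {N-α, N-β, N-γ, N-ε}
  P3: {N-α}
  P4: {N-ζ}
  P5: {N-γ, N-δ}
  P6: {N-δ, N-ε}
No 2 sites suffice: every size-2 union leaves at least one demand point uncovered.
But {P2, P4, P5} covers everything, so the minimum is 3.

3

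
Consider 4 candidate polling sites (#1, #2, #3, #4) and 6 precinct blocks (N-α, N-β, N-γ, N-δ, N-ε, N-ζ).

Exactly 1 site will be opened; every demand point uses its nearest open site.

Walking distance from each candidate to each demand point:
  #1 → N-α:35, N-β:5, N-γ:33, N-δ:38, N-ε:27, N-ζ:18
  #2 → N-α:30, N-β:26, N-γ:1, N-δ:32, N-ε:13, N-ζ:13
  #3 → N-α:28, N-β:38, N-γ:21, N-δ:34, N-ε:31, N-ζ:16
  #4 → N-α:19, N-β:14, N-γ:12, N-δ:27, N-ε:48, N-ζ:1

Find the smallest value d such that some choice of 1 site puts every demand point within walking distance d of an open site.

32

Open {#2}.
  Farthest demand point is N-δ at walking distance 32 (to #2); all others are ≤ 32.
With {#1} the worst case is 38.
With {#3} the worst case is 38.
No size-1 selection achieves below 32.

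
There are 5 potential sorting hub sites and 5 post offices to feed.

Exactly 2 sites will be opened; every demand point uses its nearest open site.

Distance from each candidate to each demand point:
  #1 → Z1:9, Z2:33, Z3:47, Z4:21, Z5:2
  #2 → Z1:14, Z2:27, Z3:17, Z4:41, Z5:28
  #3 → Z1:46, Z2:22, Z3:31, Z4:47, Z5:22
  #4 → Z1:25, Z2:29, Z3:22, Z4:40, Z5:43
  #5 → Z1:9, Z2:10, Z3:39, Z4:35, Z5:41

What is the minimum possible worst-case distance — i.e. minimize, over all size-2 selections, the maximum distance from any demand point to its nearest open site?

27

Open {#1, #2}.
  Farthest demand point is Z2 at distance 27 (to #2); all others are ≤ 27.
With {#1, #4} the worst case is 29.
With {#1, #3} the worst case is 31.
No size-2 selection achieves below 27.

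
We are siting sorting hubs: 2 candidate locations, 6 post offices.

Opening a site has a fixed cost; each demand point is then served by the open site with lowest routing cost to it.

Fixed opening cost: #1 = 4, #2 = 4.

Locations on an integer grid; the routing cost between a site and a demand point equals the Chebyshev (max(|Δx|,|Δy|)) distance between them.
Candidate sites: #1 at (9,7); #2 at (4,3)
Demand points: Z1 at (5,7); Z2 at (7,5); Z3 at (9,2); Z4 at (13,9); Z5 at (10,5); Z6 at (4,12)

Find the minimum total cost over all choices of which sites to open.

26

Open {#1}: assign each demand point to its cheapest open site.
  Z1→#1 4, Z2→#1 2, Z3→#1 5, Z4→#1 4, Z5→#1 2, Z6→#1 5
  routing cost 22, fixed 4 → total 26.
Compare {#1, #2}: routing cost 22 + fixed 8 = 30.
Compare {#2}: routing cost 36 + fixed 4 = 40.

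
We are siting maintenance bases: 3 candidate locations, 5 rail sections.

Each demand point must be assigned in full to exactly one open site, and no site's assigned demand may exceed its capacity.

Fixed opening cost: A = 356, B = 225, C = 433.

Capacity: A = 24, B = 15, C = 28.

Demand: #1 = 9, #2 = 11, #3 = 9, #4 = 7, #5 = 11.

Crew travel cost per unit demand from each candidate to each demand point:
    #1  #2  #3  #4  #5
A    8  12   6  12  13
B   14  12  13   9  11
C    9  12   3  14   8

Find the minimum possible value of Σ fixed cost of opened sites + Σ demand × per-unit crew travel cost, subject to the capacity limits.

1206

Open {A, C}; cheapest assignment that respects the capacities:
  A (cap 24, load 20): #1, #2 — cost 9×8 + 11×12 = 204
  C (cap 28, load 27): #3, #4, #5 — cost 9×3 + 7×14 + 11×8 = 213
  Shipping 417, fixed 789 → total 1206.
  Any other capacity-feasible assignment to {A, C} ships for at least 417.
Compare {A, B, C}: its best feasible assignment gives total 1396.
Every other set of open sites that can feasibly serve all demand totals ≥ 1396 even under its best assignment. Minimum: 1206.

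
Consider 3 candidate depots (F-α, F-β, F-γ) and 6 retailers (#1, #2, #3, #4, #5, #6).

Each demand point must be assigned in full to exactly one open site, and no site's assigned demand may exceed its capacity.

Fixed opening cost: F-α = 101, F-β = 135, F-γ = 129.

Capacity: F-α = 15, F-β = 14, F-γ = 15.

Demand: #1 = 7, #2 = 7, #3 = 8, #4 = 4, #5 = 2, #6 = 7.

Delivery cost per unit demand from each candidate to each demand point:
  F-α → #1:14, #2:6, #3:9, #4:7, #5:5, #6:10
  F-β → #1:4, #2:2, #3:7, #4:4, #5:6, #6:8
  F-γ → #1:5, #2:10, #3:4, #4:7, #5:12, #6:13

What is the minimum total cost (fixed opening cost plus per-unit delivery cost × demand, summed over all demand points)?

540

Open {F-α, F-β, F-γ}; cheapest assignment that respects the capacities:
  F-α (cap 15, load 6): #4, #5 — cost 4×7 + 2×5 = 38
  F-β (cap 14, load 14): #2, #6 — cost 7×2 + 7×8 = 70
  F-γ (cap 15, load 15): #1, #3 — cost 7×5 + 8×4 = 67
  Shipping 175, fixed 365 → total 540.
  Any other capacity-feasible assignment to {F-α, F-β, F-γ} ships for at least 175.
Total demand is 35 and no other set of sites has combined capacity ≥ 35, so {F-α, F-β, F-γ} is the only feasible choice of open sites. Minimum: 540.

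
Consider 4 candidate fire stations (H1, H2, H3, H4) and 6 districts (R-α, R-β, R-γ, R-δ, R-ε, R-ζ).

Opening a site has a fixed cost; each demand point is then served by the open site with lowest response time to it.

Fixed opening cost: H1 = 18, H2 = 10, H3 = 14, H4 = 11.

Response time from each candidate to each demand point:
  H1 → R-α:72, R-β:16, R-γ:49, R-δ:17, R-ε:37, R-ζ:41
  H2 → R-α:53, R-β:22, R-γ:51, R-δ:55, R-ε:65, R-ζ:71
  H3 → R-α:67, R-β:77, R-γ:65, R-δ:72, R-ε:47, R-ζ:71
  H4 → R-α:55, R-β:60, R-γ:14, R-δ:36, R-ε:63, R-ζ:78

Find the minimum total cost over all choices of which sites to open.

209

Open {H1, H4}: assign each demand point to its cheapest open site.
  R-α→H4 55, R-β→H1 16, R-γ→H4 14, R-δ→H1 17, R-ε→H1 37, R-ζ→H1 41
  response time 180, fixed 29 → total 209.
Compare {H1, H2, H4}: response time 178 + fixed 39 = 217.
Compare {H1, H3, H4}: response time 180 + fixed 43 = 223.
Compare {H1, H2, H3, H4}: response time 178 + fixed 53 = 231.
All other subsets cost ≥ 217. Minimum total cost: 209.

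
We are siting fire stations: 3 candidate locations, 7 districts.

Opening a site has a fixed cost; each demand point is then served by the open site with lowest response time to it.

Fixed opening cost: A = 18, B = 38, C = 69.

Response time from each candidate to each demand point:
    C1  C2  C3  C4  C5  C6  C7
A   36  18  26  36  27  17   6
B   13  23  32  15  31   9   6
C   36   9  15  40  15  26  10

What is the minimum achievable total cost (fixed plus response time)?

167

Open {B}: assign each demand point to its cheapest open site.
  C1→B 13, C2→B 23, C3→B 32, C4→B 15, C5→B 31, C6→B 9, C7→B 6
  response time 129, fixed 38 → total 167.
Compare {A, B}: response time 114 + fixed 56 = 170.
Compare {A}: response time 166 + fixed 18 = 184.
Compare {B, C}: response time 82 + fixed 107 = 189.
All other subsets cost ≥ 170. Minimum total cost: 167.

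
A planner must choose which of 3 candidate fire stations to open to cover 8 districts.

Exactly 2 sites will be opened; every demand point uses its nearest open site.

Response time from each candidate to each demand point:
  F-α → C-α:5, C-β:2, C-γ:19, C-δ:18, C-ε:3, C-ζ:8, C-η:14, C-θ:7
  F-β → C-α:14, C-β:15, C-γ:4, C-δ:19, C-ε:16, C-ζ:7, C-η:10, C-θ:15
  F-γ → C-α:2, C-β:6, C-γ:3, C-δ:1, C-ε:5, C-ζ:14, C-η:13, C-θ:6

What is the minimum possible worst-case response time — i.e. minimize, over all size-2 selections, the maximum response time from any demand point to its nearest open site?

10

Open {F-β, F-γ}.
  Farthest demand point is C-η at response time 10 (to F-β); all others are ≤ 10.
With {F-α, F-γ} the worst case is 13.
With {F-α, F-β} the worst case is 18.
No size-2 selection achieves below 10.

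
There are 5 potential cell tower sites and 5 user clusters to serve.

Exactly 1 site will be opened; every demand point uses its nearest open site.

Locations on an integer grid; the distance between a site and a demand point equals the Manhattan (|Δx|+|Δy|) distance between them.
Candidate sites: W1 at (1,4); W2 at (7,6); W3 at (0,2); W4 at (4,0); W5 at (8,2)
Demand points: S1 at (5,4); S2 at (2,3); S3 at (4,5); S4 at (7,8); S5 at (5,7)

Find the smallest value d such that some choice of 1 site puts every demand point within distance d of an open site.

Open {W2}.
  Farthest demand point is S2 at distance 8 (to W2); all others are ≤ 8.
With {W5} the worst case is 8.
With {W1} the worst case is 10.
No size-1 selection achieves below 8.

8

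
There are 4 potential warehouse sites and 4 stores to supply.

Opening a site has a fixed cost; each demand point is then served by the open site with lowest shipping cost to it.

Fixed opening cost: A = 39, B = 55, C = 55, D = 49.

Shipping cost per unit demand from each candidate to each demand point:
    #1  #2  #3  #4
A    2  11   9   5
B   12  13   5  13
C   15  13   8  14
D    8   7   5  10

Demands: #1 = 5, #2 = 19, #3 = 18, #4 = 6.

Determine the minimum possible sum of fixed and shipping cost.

351

Open {A, D}: assign each demand point to its cheapest open site.
  #1→A 5×2=10, #2→D 19×7=133, #3→D 18×5=90, #4→A 6×5=30
  shipping cost 263, fixed 88 → total 351.
Compare {D}: shipping cost 323 + fixed 49 = 372.
Compare {A, B, D}: shipping cost 263 + fixed 143 = 406.
Compare {A, C, D}: shipping cost 263 + fixed 143 = 406.
All other subsets cost ≥ 372. Minimum total cost: 351.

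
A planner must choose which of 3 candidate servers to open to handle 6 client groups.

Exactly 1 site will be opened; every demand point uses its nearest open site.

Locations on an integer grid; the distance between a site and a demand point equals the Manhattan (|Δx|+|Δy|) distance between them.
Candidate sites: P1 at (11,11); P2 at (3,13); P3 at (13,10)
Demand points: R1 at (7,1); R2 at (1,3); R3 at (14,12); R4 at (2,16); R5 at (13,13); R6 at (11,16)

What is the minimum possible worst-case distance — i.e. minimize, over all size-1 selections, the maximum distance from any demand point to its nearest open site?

Open {P2}.
  Farthest demand point is R1 at distance 16 (to P2); all others are ≤ 16.
With {P1} the worst case is 18.
With {P3} the worst case is 19.
No size-1 selection achieves below 16.

16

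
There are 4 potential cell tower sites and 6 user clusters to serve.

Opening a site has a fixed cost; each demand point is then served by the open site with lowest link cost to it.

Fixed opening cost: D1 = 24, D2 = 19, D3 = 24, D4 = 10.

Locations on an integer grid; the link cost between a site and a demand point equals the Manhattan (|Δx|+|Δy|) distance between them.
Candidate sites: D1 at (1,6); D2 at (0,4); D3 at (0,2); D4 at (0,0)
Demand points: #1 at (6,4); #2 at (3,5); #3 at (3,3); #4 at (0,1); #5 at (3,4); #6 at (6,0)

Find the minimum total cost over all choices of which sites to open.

48

Open {D4}: assign each demand point to its cheapest open site.
  #1→D4 10, #2→D4 8, #3→D4 6, #4→D4 1, #5→D4 7, #6→D4 6
  link cost 38, fixed 10 → total 48.
Compare {D2}: link cost 30 + fixed 19 = 49.
Compare {D2, D4}: link cost 24 + fixed 29 = 53.
Compare {D3}: link cost 32 + fixed 24 = 56.
All other subsets cost ≥ 49. Minimum total cost: 48.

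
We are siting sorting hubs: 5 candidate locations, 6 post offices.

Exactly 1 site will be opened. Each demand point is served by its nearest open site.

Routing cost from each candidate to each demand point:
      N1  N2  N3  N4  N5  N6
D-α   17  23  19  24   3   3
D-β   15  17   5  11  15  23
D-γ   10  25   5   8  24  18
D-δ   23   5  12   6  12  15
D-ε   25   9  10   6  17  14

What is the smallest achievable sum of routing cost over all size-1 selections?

Open {D-δ}.
  N1→D-δ 23, N2→D-δ 5, N3→D-δ 12, N4→D-δ 6, N5→D-δ 12, N6→D-δ 15  ⇒ total 73.
Compare {D-ε}: total 81.
Compare {D-β}: total 86.
No size-1 selection does better; minimum is 73.

73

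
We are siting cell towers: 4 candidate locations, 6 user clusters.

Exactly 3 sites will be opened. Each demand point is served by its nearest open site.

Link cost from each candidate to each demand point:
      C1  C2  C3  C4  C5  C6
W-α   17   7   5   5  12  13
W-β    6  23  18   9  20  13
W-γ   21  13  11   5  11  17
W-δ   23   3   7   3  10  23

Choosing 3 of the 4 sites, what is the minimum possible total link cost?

Open {W-α, W-β, W-δ}.
  C1→W-β 6, C2→W-δ 3, C3→W-α 5, C4→W-δ 3, C5→W-δ 10, C6→W-α 13  ⇒ total 40.
Compare {W-β, W-γ, W-δ}: total 42.
Compare {W-α, W-β, W-γ}: total 47.
No size-3 selection does better; minimum is 40.

40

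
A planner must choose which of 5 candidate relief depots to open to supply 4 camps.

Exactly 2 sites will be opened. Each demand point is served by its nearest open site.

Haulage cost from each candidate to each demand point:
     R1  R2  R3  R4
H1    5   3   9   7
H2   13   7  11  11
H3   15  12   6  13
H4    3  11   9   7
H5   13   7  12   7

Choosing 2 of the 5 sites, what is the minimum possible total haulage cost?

21

Open {H1, H3}.
  R1→H1 5, R2→H1 3, R3→H3 6, R4→H1 7  ⇒ total 21.
Compare {H1, H4}: total 22.
Compare {H1, H2}: total 24.
No size-2 selection does better; minimum is 21.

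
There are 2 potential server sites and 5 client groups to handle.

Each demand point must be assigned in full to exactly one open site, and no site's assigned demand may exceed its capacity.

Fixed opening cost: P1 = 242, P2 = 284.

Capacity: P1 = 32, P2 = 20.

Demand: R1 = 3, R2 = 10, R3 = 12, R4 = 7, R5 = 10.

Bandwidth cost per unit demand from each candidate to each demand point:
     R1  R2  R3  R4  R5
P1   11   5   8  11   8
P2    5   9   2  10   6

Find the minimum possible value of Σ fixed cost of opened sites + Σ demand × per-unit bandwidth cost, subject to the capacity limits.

Open {P1, P2}; cheapest assignment that respects the capacities:
  P1 (cap 32, load 27): R2, R4, R5 — cost 10×5 + 7×11 + 10×8 = 207
  P2 (cap 20, load 15): R1, R3 — cost 3×5 + 12×2 = 39
  Shipping 246, fixed 526 → total 772.
  Any other capacity-feasible assignment to {P1, P2} ships for at least 246.
Total demand is 42 and no other set of sites has combined capacity ≥ 42, so {P1, P2} is the only feasible choice of open sites. Minimum: 772.

772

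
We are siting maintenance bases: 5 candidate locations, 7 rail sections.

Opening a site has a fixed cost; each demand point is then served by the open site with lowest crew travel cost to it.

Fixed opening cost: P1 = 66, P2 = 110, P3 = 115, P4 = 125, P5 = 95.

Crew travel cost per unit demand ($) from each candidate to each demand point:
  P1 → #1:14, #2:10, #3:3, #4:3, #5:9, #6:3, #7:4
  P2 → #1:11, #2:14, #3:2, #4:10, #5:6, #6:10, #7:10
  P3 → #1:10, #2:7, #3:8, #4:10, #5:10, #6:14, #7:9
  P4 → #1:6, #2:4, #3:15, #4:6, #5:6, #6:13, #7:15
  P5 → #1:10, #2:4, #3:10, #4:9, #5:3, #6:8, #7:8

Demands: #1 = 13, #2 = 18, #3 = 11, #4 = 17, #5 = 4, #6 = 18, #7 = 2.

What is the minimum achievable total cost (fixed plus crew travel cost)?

511

Open {P1, P4}: assign each demand point to its cheapest open site.
  #1→P4 13×6=78, #2→P4 18×4=72, #3→P1 11×3=33, #4→P1 17×3=51, #5→P4 4×6=24, #6→P1 18×3=54, #7→P1 2×4=8
  crew travel cost 320, fixed 191 → total 511.
Compare {P1, P5}: crew travel cost 360 + fixed 161 = 521.
Compare {P1, P4, P5}: crew travel cost 308 + fixed 286 = 594.
Compare {P1}: crew travel cost 544 + fixed 66 = 610.
All other subsets cost ≥ 521. Minimum total cost: 511.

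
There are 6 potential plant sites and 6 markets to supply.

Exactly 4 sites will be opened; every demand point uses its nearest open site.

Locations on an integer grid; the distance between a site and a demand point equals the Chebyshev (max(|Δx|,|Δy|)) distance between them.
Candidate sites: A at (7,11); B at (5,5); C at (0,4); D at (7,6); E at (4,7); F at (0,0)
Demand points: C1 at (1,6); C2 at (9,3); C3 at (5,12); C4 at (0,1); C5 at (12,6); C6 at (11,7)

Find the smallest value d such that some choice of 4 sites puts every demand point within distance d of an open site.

5

Open {A, B, C, D}.
  Farthest demand point is C5 at distance 5 (to A); all others are ≤ 5.
With {A, B, C, E} the worst case is 5.
With {A, B, C, F} the worst case is 5.
No size-4 selection achieves below 5.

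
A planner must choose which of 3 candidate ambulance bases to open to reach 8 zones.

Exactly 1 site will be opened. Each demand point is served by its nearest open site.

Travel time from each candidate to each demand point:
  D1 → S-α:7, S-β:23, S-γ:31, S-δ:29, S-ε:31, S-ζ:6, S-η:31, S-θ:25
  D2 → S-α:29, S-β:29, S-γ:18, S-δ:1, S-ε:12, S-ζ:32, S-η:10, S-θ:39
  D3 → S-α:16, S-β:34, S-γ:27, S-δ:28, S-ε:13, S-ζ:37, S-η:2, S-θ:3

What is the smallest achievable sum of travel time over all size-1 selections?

160

Open {D3}.
  S-α→D3 16, S-β→D3 34, S-γ→D3 27, S-δ→D3 28, S-ε→D3 13, S-ζ→D3 37, S-η→D3 2, S-θ→D3 3  ⇒ total 160.
Compare {D2}: total 170.
Compare {D1}: total 183.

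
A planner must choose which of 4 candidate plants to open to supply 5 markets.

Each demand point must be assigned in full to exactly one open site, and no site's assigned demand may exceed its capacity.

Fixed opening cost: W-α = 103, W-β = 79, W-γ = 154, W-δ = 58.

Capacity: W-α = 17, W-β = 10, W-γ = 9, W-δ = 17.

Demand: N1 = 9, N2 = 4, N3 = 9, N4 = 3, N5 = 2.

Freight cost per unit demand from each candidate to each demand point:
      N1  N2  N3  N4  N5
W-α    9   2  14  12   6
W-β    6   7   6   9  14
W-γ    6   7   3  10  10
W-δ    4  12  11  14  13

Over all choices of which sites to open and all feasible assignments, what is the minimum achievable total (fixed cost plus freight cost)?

385

Open {W-α, W-δ}; cheapest assignment that respects the capacities:
  W-α (cap 17, load 15): N2, N3, N5 — cost 4×2 + 9×14 + 2×6 = 146
  W-δ (cap 17, load 12): N1, N4 — cost 9×4 + 3×14 = 78
  Shipping 224, fixed 161 → total 385.
  Any other capacity-feasible assignment to {W-α, W-δ} ships for at least 224.
Compare {W-α, W-β, W-δ}: its best feasible assignment gives total 386.
Compare {W-α, W-γ, W-δ}: its best feasible assignment gives total 434.
Every other set of open sites that can feasibly serve all demand totals ≥ 386 even under its best assignment. Minimum: 385.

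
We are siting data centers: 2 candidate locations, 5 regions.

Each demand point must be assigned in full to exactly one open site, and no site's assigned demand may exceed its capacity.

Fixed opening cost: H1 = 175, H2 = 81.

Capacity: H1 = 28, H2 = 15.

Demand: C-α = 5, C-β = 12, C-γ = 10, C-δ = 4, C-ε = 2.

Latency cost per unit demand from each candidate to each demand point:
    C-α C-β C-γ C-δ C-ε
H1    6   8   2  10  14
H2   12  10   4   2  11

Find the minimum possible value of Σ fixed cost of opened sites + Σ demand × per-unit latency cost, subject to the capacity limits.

432

Open {H1, H2}; cheapest assignment that respects the capacities:
  H1 (cap 28, load 27): C-α, C-β, C-γ — cost 5×6 + 12×8 + 10×2 = 146
  H2 (cap 15, load 6): C-δ, C-ε — cost 4×2 + 2×11 = 30
  Shipping 176, fixed 256 → total 432.
  Any other capacity-feasible assignment to {H1, H2} ships for at least 176.
Total demand is 33 and no other set of sites has combined capacity ≥ 33, so {H1, H2} is the only feasible choice of open sites. Minimum: 432.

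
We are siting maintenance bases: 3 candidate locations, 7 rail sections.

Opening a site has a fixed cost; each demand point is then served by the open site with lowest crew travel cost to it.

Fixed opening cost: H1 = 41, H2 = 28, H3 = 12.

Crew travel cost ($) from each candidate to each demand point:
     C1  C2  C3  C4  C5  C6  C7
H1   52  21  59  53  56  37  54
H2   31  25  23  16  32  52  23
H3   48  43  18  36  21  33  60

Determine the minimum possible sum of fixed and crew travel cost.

207

Open {H2, H3}: assign each demand point to its cheapest open site.
  C1→H2 31, C2→H2 25, C3→H3 18, C4→H2 16, C5→H3 21, C6→H3 33, C7→H2 23
  crew travel cost 167, fixed 40 → total 207.
Compare {H2}: crew travel cost 202 + fixed 28 = 230.
Compare {H1, H2, H3}: crew travel cost 163 + fixed 81 = 244.
Compare {H1, H2}: crew travel cost 183 + fixed 69 = 252.
All other subsets cost ≥ 230. Minimum total cost: 207.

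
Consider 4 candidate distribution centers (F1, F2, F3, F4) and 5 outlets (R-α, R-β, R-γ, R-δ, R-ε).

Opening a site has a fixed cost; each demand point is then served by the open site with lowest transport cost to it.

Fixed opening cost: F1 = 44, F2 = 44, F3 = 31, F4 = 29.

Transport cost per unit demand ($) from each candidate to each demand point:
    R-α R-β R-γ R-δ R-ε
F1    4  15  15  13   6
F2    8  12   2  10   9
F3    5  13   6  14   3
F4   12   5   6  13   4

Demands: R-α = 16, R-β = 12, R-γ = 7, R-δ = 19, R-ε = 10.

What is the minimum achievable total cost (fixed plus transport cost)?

Open {F2, F3, F4}: assign each demand point to its cheapest open site.
  R-α→F3 16×5=80, R-β→F4 12×5=60, R-γ→F2 7×2=14, R-δ→F2 19×10=190, R-ε→F3 10×3=30
  transport cost 374, fixed 104 → total 478.
Compare {F1, F2, F4}: transport cost 368 + fixed 117 = 485.
Compare {F2, F4}: transport cost 432 + fixed 73 = 505.
Compare {F1, F2, F3, F4}: transport cost 358 + fixed 148 = 506.
All other subsets cost ≥ 485. Minimum total cost: 478.

478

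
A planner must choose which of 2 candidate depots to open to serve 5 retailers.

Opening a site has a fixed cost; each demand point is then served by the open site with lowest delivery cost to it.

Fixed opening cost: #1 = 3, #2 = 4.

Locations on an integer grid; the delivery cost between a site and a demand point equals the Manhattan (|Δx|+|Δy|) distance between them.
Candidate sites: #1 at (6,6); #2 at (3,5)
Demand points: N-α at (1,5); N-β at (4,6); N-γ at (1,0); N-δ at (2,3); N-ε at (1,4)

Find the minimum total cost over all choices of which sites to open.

Open {#2}: assign each demand point to its cheapest open site.
  N-α→#2 2, N-β→#2 2, N-γ→#2 7, N-δ→#2 3, N-ε→#2 3
  delivery cost 17, fixed 4 → total 21.
Compare {#1, #2}: delivery cost 17 + fixed 7 = 24.
Compare {#1}: delivery cost 33 + fixed 3 = 36.

21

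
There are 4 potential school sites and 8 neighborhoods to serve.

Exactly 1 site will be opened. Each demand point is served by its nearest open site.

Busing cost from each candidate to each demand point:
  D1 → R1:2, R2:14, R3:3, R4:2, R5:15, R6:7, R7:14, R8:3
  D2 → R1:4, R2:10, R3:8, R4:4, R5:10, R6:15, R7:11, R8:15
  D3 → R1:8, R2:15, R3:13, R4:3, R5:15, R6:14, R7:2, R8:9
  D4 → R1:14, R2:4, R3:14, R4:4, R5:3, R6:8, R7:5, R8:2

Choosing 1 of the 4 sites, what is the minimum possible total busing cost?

54

Open {D4}.
  R1→D4 14, R2→D4 4, R3→D4 14, R4→D4 4, R5→D4 3, R6→D4 8, R7→D4 5, R8→D4 2  ⇒ total 54.
Compare {D1}: total 60.
Compare {D2}: total 77.
No size-1 selection does better; minimum is 54.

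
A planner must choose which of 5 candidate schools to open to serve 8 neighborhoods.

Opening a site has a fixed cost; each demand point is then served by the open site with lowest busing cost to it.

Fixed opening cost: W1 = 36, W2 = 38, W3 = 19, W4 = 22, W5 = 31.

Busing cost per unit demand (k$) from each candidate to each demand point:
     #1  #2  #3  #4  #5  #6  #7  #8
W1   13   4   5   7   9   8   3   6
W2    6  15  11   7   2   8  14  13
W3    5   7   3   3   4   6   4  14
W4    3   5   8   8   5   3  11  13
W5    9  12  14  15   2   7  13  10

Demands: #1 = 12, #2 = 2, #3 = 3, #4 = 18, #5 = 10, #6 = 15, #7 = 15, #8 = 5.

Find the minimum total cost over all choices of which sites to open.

Open {W1, W3, W4}: assign each demand point to its cheapest open site.
  #1→W4 12×3=36, #2→W1 2×4=8, #3→W3 3×3=9, #4→W3 18×3=54, #5→W3 10×4=40, #6→W4 15×3=45, #7→W1 15×3=45, #8→W1 5×6=30
  busing cost 267, fixed 77 → total 344.
Compare {W1, W3, W4, W5}: busing cost 247 + fixed 108 = 355.
Compare {W3, W4, W5}: busing cost 284 + fixed 72 = 356.
Compare {W3, W4}: busing cost 319 + fixed 41 = 360.
All other subsets cost ≥ 355. Minimum total cost: 344.

344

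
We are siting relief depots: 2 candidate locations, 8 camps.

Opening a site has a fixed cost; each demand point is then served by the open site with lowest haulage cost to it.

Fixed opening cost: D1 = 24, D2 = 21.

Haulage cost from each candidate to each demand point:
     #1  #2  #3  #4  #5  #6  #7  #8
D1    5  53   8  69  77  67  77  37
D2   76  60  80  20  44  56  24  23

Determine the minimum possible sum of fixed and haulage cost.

Open {D1, D2}: assign each demand point to its cheapest open site.
  #1→D1 5, #2→D1 53, #3→D1 8, #4→D2 20, #5→D2 44, #6→D2 56, #7→D2 24, #8→D2 23
  haulage cost 233, fixed 45 → total 278.
Compare {D2}: haulage cost 383 + fixed 21 = 404.
Compare {D1}: haulage cost 393 + fixed 24 = 417.

278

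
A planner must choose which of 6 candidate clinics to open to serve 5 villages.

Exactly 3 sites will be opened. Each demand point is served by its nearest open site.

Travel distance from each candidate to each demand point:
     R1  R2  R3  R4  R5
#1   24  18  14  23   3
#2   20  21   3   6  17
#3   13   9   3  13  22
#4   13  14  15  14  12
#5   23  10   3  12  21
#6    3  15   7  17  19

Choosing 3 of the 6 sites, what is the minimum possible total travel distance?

Open {#1, #2, #6}.
  R1→#6 3, R2→#6 15, R3→#2 3, R4→#2 6, R5→#1 3  ⇒ total 30.
Compare {#1, #3, #6}: total 31.
Compare {#1, #5, #6}: total 31.
No size-3 selection does better; minimum is 30.

30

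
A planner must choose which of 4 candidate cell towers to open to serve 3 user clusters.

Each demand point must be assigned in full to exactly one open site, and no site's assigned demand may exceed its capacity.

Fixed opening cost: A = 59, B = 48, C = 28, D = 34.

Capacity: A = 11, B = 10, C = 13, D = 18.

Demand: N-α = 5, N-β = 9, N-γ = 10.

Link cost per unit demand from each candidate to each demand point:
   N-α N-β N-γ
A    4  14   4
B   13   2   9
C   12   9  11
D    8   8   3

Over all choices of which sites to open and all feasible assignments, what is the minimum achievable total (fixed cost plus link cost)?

170

Open {B, D}; cheapest assignment that respects the capacities:
  B (cap 10, load 9): N-β — cost 9×2 = 18
  D (cap 18, load 15): N-α, N-γ — cost 5×8 + 10×3 = 70
  Shipping 88, fixed 82 → total 170.
  Any other capacity-feasible assignment to {B, D} ships for at least 88.
Compare {B, C, D}: its best feasible assignment gives total 198.
Compare {A, B, D}: its best feasible assignment gives total 209.
Every other set of open sites that can feasibly serve all demand totals ≥ 198 even under its best assignment. Minimum: 170.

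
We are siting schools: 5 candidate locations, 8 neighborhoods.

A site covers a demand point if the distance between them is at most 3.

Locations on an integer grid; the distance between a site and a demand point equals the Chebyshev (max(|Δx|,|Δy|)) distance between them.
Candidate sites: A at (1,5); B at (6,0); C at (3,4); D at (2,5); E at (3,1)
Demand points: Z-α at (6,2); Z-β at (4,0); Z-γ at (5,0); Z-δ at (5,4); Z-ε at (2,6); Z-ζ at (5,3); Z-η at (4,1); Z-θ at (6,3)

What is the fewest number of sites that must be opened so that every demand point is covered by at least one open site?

2

Coverage sets (demand points within 3 of each site):
  A: {Z-ε}
  B: {Z-α, Z-β, Z-γ, Z-ζ, Z-η, Z-θ}
  C: {Z-α, Z-δ, Z-ε, Z-ζ, Z-η, Z-θ}
  D: {Z-δ, Z-ε, Z-ζ}
  E: {Z-α, Z-β, Z-γ, Z-δ, Z-ζ, Z-η, Z-θ}
No single site covers all 8 demand points.
But {A, E} covers everything, so the minimum is 2.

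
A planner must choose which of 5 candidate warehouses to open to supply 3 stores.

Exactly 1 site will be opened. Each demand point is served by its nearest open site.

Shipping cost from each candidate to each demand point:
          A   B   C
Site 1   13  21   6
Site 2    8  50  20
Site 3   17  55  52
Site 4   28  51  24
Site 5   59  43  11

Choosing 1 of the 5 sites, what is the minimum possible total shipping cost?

40

Open {Site 1}.
  A→Site 1 13, B→Site 1 21, C→Site 1 6  ⇒ total 40.
Compare {Site 2}: total 78.
Compare {Site 4}: total 103.
No size-1 selection does better; minimum is 40.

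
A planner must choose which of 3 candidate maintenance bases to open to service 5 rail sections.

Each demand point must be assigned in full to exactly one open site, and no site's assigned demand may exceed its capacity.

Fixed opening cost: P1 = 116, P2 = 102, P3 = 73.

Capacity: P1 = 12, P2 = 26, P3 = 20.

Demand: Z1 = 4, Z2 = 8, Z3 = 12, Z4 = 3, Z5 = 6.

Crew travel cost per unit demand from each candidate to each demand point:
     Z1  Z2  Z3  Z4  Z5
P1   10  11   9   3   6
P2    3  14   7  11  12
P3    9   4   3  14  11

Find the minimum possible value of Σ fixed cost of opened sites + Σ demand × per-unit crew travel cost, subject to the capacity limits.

Open {P2, P3}; cheapest assignment that respects the capacities:
  P2 (cap 26, load 13): Z1, Z4, Z5 — cost 4×3 + 3×11 + 6×12 = 117
  P3 (cap 20, load 20): Z2, Z3 — cost 8×4 + 12×3 = 68
  Shipping 185, fixed 175 → total 360.
  Any other capacity-feasible assignment to {P2, P3} ships for at least 185.
Compare {P1, P2, P3}: its best feasible assignment gives total 416.
Compare {P1, P2}: its best feasible assignment gives total 471.
Every other set of open sites that can feasibly serve all demand totals ≥ 416 even under its best assignment. Minimum: 360.

360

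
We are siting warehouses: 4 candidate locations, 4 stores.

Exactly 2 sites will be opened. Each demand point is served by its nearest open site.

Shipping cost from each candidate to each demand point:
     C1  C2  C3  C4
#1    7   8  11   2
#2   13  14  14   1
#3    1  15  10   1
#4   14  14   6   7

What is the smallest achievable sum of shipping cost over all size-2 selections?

Open {#1, #3}.
  C1→#3 1, C2→#1 8, C3→#3 10, C4→#3 1  ⇒ total 20.
Compare {#3, #4}: total 22.
Compare {#1, #4}: total 23.
No size-2 selection does better; minimum is 20.

20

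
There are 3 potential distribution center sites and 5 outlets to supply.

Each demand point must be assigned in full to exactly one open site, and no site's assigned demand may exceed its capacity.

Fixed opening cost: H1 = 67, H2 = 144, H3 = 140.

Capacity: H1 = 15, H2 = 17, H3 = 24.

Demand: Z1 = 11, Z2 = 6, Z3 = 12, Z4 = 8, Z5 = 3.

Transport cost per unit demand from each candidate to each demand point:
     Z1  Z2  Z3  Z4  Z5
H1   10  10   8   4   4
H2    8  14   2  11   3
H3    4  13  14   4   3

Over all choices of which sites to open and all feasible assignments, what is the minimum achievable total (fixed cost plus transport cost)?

520

Open {H1, H2, H3}; cheapest assignment that respects the capacities:
  H1 (cap 15, load 14): Z2, Z4 — cost 6×10 + 8×4 = 92
  H2 (cap 17, load 15): Z3, Z5 — cost 12×2 + 3×3 = 33
  H3 (cap 24, load 11): Z1 — cost 11×4 = 44
  Shipping 169, fixed 351 → total 520.
  Any other capacity-feasible assignment to {H1, H2, H3} ships for at least 169.
Compare {H2, H3}: its best feasible assignment gives total 665.
Every other set of open sites that can feasibly serve all demand totals ≥ 665 even under its best assignment. Minimum: 520.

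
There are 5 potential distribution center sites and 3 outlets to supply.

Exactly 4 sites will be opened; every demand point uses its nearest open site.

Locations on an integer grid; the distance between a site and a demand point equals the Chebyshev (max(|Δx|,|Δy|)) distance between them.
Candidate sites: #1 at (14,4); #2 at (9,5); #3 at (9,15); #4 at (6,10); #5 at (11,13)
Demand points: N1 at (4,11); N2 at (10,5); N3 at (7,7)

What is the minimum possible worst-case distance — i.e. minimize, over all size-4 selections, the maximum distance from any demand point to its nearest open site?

Open {#1, #2, #3, #4}.
  Farthest demand point is N1 at distance 2 (to #4); all others are ≤ 2.
With {#1, #2, #4, #5} the worst case is 2.
With {#2, #3, #4, #5} the worst case is 2.
No size-4 selection achieves below 2.

2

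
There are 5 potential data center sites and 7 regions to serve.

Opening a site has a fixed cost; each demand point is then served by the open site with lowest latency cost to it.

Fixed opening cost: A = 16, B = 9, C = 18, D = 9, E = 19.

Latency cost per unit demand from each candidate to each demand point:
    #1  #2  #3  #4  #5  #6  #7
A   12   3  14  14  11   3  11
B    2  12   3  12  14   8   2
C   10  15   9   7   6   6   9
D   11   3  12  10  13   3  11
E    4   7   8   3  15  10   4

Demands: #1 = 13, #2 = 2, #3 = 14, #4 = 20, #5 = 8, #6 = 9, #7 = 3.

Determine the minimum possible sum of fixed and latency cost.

270

Open {B, C, D, E}: assign each demand point to its cheapest open site.
  #1→B 13×2=26, #2→D 2×3=6, #3→B 14×3=42, #4→E 20×3=60, #5→C 8×6=48, #6→D 9×3=27, #7→B 3×2=6
  latency cost 215, fixed 55 → total 270.
Compare {A, B, C, E}: latency cost 215 + fixed 62 = 277.
Compare {A, B, C, D, E}: latency cost 215 + fixed 71 = 286.
Compare {B, C, E}: latency cost 250 + fixed 46 = 296.
All other subsets cost ≥ 277. Minimum total cost: 270.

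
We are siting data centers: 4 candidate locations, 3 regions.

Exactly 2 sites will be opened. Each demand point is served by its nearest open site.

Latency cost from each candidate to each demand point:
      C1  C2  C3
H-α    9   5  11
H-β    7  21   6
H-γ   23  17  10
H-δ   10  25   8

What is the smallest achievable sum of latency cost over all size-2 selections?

Open {H-α, H-β}.
  C1→H-β 7, C2→H-α 5, C3→H-β 6  ⇒ total 18.
Compare {H-α, H-δ}: total 22.
Compare {H-α, H-γ}: total 24.
No size-2 selection does better; minimum is 18.

18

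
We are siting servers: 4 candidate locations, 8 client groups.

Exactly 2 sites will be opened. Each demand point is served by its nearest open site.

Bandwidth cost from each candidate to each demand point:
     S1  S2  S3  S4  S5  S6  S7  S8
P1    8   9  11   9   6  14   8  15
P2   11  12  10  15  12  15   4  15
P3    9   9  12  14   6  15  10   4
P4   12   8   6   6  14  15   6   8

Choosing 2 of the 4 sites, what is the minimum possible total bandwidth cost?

60

Open {P3, P4}.
  S1→P3 9, S2→P4 8, S3→P4 6, S4→P4 6, S5→P3 6, S6→P3 15, S7→P4 6, S8→P3 4  ⇒ total 60.
Compare {P1, P4}: total 62.
Compare {P1, P3}: total 69.
No size-2 selection does better; minimum is 60.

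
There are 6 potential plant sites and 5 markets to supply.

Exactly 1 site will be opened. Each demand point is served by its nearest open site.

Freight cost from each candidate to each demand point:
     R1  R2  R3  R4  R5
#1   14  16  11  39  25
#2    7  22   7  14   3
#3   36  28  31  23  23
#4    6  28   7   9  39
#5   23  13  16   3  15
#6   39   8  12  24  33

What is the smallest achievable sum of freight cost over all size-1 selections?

53

Open {#2}.
  R1→#2 7, R2→#2 22, R3→#2 7, R4→#2 14, R5→#2 3  ⇒ total 53.
Compare {#5}: total 70.
Compare {#4}: total 89.
No size-1 selection does better; minimum is 53.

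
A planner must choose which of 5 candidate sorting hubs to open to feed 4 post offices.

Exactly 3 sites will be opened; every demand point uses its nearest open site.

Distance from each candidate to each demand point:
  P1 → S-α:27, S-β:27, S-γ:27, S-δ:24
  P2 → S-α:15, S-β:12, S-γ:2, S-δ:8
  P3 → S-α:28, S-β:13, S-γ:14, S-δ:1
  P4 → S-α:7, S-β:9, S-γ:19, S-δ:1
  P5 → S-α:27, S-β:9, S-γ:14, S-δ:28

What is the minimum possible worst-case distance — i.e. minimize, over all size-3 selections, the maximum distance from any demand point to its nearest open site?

Open {P1, P2, P4}.
  Farthest demand point is S-β at distance 9 (to P4); all others are ≤ 9.
With {P2, P3, P4} the worst case is 9.
With {P2, P4, P5} the worst case is 9.
No size-3 selection achieves below 9.

9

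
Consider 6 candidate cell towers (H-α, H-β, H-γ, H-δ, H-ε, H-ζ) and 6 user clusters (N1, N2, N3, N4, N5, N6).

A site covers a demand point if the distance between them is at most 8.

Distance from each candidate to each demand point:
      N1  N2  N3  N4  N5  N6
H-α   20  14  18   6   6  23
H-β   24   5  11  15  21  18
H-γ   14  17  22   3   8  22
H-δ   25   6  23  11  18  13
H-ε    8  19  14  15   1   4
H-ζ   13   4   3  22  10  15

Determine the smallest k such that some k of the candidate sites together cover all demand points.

3

Coverage sets (demand points within 8 of each site):
  H-α: {N4, N5}
  H-β: {N2}
  H-γ: {N4, N5}
  H-δ: {N2}
  H-ε: {N1, N5, N6}
  H-ζ: {N2, N3}
No 2 sites suffice: every size-2 union leaves at least one demand point uncovered.
But {H-α, H-ε, H-ζ} covers everything, so the minimum is 3.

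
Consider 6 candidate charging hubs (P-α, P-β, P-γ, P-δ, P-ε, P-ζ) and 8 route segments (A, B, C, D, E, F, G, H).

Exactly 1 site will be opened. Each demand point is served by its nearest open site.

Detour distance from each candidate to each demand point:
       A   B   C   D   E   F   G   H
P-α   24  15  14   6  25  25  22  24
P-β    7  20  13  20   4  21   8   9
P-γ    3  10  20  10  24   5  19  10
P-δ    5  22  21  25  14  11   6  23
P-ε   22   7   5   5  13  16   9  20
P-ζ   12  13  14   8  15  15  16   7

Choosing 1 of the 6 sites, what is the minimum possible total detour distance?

Open {P-ε}.
  A→P-ε 22, B→P-ε 7, C→P-ε 5, D→P-ε 5, E→P-ε 13, F→P-ε 16, G→P-ε 9, H→P-ε 20  ⇒ total 97.
Compare {P-ζ}: total 100.
Compare {P-γ}: total 101.
No size-1 selection does better; minimum is 97.

97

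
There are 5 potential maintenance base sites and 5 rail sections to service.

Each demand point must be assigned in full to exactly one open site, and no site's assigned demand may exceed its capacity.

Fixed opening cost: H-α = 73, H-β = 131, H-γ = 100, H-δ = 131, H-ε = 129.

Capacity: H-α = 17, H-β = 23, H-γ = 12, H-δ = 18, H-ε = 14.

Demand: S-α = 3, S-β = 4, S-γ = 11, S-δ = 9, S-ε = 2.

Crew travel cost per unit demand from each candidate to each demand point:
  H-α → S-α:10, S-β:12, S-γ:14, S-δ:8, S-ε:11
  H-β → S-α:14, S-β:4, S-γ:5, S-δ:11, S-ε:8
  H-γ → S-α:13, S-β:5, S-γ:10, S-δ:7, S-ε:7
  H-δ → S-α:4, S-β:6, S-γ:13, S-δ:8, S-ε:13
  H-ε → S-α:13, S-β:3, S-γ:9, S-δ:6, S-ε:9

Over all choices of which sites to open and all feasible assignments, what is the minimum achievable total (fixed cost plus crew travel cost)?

393

Open {H-α, H-β}; cheapest assignment that respects the capacities:
  H-α (cap 17, load 12): S-α, S-δ — cost 3×10 + 9×8 = 102
  H-β (cap 23, load 17): S-β, S-γ, S-ε — cost 4×4 + 11×5 + 2×8 = 87
  Shipping 189, fixed 204 → total 393.
  Any other capacity-feasible assignment to {H-α, H-β} ships for at least 189.
Compare {H-β, H-γ}: its best feasible assignment gives total 420.
Compare {H-β, H-δ}: its best feasible assignment gives total 433.
Every other set of open sites that can feasibly serve all demand totals ≥ 420 even under its best assignment. Minimum: 393.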